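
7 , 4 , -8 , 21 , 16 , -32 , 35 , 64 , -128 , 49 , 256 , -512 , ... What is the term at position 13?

63

The slot pattern repeats as ABB (period 3), so there are 2 interleaved tracks.
Subsequence A: 7, 21, 35, 49 — arithmetic, step +14.
Subsequence B: 4, -8, 16, -32, 64, -128, 256, -512 — geometric, ×-2 each step.
Position 13 → subsequence A, term 5 = 63.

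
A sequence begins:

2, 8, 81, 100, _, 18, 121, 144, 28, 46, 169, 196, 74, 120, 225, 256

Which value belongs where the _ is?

The slot pattern repeats as AABB (period 4), so there are 2 interleaved tracks.
Track A = 2, 8, ?, 18, 28, 46, 74, 120: Fibonacci-style (each term is the sum of the two before it).
Track B = 81, 100, 121, 144, 169, 196, 225, 256: consecutive squares n² from n = 9.
Track A's pattern makes the blank 10.

10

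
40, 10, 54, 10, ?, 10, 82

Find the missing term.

The terms cycle through 2 interleaved subsequences.
Track A: 40, 54, ?, 82. Arithmetic with common difference +14.
Track B: 10, 10, 10. Always 10.
So the missing entry in track A is 68.

68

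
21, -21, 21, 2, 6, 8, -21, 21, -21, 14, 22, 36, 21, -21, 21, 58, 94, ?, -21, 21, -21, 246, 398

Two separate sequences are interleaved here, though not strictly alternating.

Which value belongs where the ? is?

The slot pattern repeats as AAABBB (period 6), so there are 2 interleaved tracks.
Track A = 21, -21, 21, -21, 21, -21, 21, -21, 21, -21, 21, -21: alternating ±21.
Track B = 2, 6, 8, 14, 22, 36, 58, 94, ?, 246, 398: a Fibonacci-like recurrence a_n = a_{n-1} + a_{n-2}.
The gap is track B's term 9; the rule gives 152.

152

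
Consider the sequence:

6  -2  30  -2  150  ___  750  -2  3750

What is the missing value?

-2

Taking every 2nd term gives 2 separate tracks.
Stream A is 6, 30, 150, 750, 3750, which is geometric with ratio 5.
Stream B is -2, -2, ?, -2, which is the constant sequence -2.
So the missing entry in stream B is -2.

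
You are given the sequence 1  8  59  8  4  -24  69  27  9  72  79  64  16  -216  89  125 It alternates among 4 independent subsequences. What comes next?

The terms cycle through 4 interleaved subsequences.
Track A: 1, 4, 9, 16 (the squares 1², 2², 3², …).
Track B: 8, -24, 72, -216 (geometric, ×-3 each step).
Track C: 59, 69, 79, 89 (adding 10 each time).
Track D: 8, 27, 64, 125 (perfect cubes starting at 2³).
Position 17 falls in track A as its term 5, giving 25.

25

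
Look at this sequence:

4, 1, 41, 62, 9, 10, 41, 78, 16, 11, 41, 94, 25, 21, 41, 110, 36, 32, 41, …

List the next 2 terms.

Taking every 4th term gives 4 separate tracks.
Track A: 4, 9, 16, 25, 36 (the squares 2², 3², 4², …).
Track B: 1, 10, 11, 21, 32 (a Fibonacci-like recurrence a_n = a_{n-1} + a_{n-2}).
Track C: 41, 41, 41, 41, 41 (always 41).
Track D: 62, 78, 94, 110 (linear: a_n = 46 + 16·n).
The 20th slot belongs to track D; its 5th term is 126.
Term 21 comes from track A (its 6th entry): 49.

126, 49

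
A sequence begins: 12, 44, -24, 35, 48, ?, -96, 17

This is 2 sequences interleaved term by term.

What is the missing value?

Odd-indexed and even-indexed terms follow separate rules.
Track A: 12, -24, 48, -96 (a geometric progression (common ratio -2)).
Track B: 44, 35, ?, 17 (subtracting 9 each time).
Filling track B at index 3 by its rule yields 26.

26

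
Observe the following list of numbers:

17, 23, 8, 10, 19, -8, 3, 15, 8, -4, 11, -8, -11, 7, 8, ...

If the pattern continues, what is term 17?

3

Taking every 3rd term gives 3 separate tracks.
Track A: 17, 10, 3, -4, -11 (linear: a_n = 24 − 7·n).
Track B: 23, 19, 15, 11, 7 (subtracting 4 each time).
Track C: 8, -8, 8, -8, 8 (oscillating between 8 and -8).
Position 17 falls in track B as its term 6, giving 3.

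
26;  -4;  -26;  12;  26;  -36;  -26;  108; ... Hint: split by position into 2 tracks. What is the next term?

Split by position mod 2 into 2 tracks.
Subsequence A: 26, -26, 26, -26 (the oscillation 26·(−1)^(n+1)).
Subsequence B: -4, 12, -36, 108 (geometric, ×-3 each step).
Term 9 comes from subsequence A (its 5th entry): 26.

26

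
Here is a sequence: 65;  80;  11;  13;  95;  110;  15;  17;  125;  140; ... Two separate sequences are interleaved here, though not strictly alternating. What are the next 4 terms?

Reading positions in blocks of 4 reveals the pattern AABB — 2 tracks woven together.
Track A is 65, 80, 95, 110, 125, 140, which is arithmetic, step +15.
Track B is 11, 13, 15, 17, which is adding 2 each time.
Position 11 → track B, term 5 = 19.
Term 12 comes from track B (its 6th entry): 21.
The 13th slot belongs to track A; its 7th term is 155.
Position 14 falls in track A as its term 8, giving 170.

19, 21, 155, 170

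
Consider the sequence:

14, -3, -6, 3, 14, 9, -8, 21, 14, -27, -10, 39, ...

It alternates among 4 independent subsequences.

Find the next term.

Split by position mod 4 into 4 tracks.
Subsequence A: 14, 14, 14. Constant 14.
Subsequence B: -3, 9, -27. A geometric progression (common ratio -3).
Subsequence C: -6, -8, -10. Arithmetic with common difference −2.
Subsequence D: 3, 21, 39. Arithmetic with common difference +18.
The 13th slot belongs to subsequence A; its 4th term is 14.

14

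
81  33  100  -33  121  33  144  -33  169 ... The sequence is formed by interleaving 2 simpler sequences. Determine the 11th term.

196

Taking every 2nd term gives 2 separate tracks.
Stream A = 81, 100, 121, 144, 169: perfect squares starting at 9².
Stream B = 33, -33, 33, -33: the oscillation 33·(−1)^(n+1).
Position 11 → stream A, term 6 = 196.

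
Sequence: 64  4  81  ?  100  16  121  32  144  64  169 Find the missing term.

The terms cycle through 2 interleaved subsequences.
Track A is 64, 81, 100, 121, 144, 169, which is the squares 8², 9², 10², ….
Track B is 4, ?, 16, 32, 64, which is powers 2^2, 2^3, 2^4, ….
Track B's pattern makes the blank 8.

8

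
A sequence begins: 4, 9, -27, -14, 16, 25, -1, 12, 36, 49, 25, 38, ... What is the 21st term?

144

Positions follow the repeating pattern AABB; grouping by letter gives 2 tracks.
Track A = 4, 9, 16, 25, 36, 49: the squares 2², 3², 4², ….
Track B = -27, -14, -1, 12, 25, 38: linear: a_n = -40 + 13·n.
The 21st slot belongs to track A; its 11th term is 144.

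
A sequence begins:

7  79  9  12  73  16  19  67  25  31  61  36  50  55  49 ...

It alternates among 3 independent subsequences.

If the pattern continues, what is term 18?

Split by position mod 3: positions 1, 4, 7, … form one track, and each other residue class forms its own.
Subsequence A = 7, 12, 19, 31, 50: Fibonacci-style (each term is the sum of the two before it).
Subsequence B = 79, 73, 67, 61, 55: arithmetic with common difference −6.
Subsequence C = 9, 16, 25, 36, 49: perfect squares starting at 3².
Position 18 → subsequence C, term 6 = 64.

64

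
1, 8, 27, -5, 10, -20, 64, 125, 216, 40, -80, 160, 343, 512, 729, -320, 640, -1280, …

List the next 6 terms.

1000, 1331, 1728, 2560, -5120, 10240

Reading positions in blocks of 6 reveals the pattern AAABBB — 2 tracks woven together.
Subsequence A: 1, 8, 27, 64, 125, 216, 343, 512, 729 — consecutive cubes n³ from n = 1.
Subsequence B: -5, 10, -20, 40, -80, 160, -320, 640, -1280 — geometric, ×-2 each step.
Position 19 falls in subsequence A as its term 10, giving 1000.
Term 20 comes from subsequence A (its 11th entry): 1331.
Position 21 falls in subsequence A as its term 12, giving 1728.
Term 22 comes from subsequence B (its 10th entry): 2560.
Position 23 → subsequence B, term 11 = -5120.
Position 24 falls in subsequence B as its term 12, giving 10240.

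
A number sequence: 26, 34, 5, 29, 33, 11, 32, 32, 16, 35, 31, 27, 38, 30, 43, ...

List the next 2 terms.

The terms cycle through 3 interleaved subsequences.
Subsequence A: 26, 29, 32, 35, 38 — arithmetic, step +3.
Subsequence B: 34, 33, 32, 31, 30 — arithmetic, step −1.
Subsequence C: 5, 11, 16, 27, 43 — Fibonacci-style (each term is the sum of the two before it).
The 16th slot belongs to subsequence A; its 6th term is 41.
The 17th slot belongs to subsequence B; its 6th term is 29.

41, 29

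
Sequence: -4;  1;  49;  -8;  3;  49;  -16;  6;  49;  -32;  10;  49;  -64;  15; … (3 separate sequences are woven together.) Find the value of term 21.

Read the sequence 3 terms at a time; column i is its own pattern.
Track A: -4, -8, -16, -32, -64 — geometric, ×2 each step.
Track B: 1, 3, 6, 10, 15 — triangular numbers starting at T_1.
Track C: 49, 49, 49, 49 — the constant sequence 49.
Position 21 → track C, term 7 = 49.

49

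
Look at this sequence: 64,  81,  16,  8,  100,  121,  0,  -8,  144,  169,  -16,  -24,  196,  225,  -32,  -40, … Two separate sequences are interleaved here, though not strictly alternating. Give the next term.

The slot pattern repeats as AABB (period 4), so there are 2 interleaved tracks.
Track A = 64, 81, 100, 121, 144, 169, 196, 225: consecutive squares n² from n = 8.
Track B = 16, 8, 0, -8, -16, -24, -32, -40: linear: a_n = 24 − 8·n.
The 17th slot belongs to track A; its 9th term is 256.

256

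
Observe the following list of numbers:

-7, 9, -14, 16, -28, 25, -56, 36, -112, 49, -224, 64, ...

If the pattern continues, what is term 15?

The terms cycle through 2 interleaved subsequences.
Track A: -7, -14, -28, -56, -112, -224 — geometric with ratio 2.
Track B: 9, 16, 25, 36, 49, 64 — perfect squares starting at 3².
Position 15 → track A, term 8 = -896.

-896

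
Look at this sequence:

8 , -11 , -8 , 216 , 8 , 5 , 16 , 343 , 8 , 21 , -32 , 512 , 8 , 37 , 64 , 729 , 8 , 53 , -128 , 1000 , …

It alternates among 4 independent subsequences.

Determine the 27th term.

-512

Read the sequence 4 terms at a time; column i is its own pattern.
Track A: 8, 8, 8, 8, 8. Constant 8.
Track B: -11, 5, 21, 37, 53. Arithmetic, step +16.
Track C: -8, 16, -32, 64, -128. Geometric, ×-2 each step.
Track D: 216, 343, 512, 729, 1000. Consecutive cubes n³ from n = 6.
Position 27 → track C, term 7 = -512.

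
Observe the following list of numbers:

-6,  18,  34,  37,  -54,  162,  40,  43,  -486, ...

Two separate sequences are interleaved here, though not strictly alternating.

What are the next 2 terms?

Positions follow the repeating pattern AABB; grouping by letter gives 2 tracks.
Track A: -6, 18, -54, 162, -486 (geometric, ×-3 each step).
Track B: 34, 37, 40, 43 (arithmetic with common difference +3).
Position 10 → track A, term 6 = 1458.
Position 11 → track B, term 5 = 46.

1458, 46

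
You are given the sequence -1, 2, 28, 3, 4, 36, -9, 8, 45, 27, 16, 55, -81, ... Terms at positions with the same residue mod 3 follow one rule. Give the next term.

Split by position mod 3 into 3 tracks.
Track A is -1, 3, -9, 27, -81, which is a geometric progression (common ratio -3).
Track B is 2, 4, 8, 16, which is powers 2^1, 2^2, 2^3, ….
Track C is 28, 36, 45, 55, which is triangular numbers starting at T_7.
The 14th slot belongs to track B; its 5th term is 32.

32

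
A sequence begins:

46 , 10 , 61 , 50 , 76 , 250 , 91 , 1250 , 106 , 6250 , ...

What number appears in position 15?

151

Positions 1, 3, 5, … form one subsequence and positions 2, 4, 6, … form another.
Subsequence A: 46, 61, 76, 91, 106 — arithmetic, step +15.
Subsequence B: 10, 50, 250, 1250, 6250 — a geometric progression (common ratio 5).
The 15th slot belongs to subsequence A; its 8th term is 151.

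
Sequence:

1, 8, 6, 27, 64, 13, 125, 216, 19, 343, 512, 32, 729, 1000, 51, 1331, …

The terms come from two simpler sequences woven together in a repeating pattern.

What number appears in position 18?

83

Positions follow the repeating pattern AAB; grouping by letter gives 2 tracks.
Subsequence A: 1, 8, 27, 64, 125, 216, 343, 512, 729, 1000, 1331 (the cubes 1³, 2³, 3³, …).
Subsequence B: 6, 13, 19, 32, 51 (a Fibonacci-like recurrence a_n = a_{n-1} + a_{n-2}).
The 18th slot belongs to subsequence B; its 6th term is 83.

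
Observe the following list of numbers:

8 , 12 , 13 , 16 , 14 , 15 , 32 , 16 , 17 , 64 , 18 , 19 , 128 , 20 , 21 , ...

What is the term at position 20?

The slot pattern repeats as ABB (period 3), so there are 2 interleaved tracks.
Track A: 8, 16, 32, 64, 128 (geometric with ratio 2).
Track B: 12, 13, 14, 15, 16, 17, 18, 19, 20, 21 (arithmetic with common difference +1).
Position 20 falls in track B as its term 13, giving 24.

24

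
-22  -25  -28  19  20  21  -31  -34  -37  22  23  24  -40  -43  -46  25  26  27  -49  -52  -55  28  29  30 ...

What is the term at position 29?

32

The slot pattern repeats as AAABBB (period 6), so there are 2 interleaved tracks.
Track A: -22, -25, -28, -31, -34, -37, -40, -43, -46, -49, -52, -55 — arithmetic with common difference −3.
Track B: 19, 20, 21, 22, 23, 24, 25, 26, 27, 28, 29, 30 — linear: a_n = 18 + n.
Position 29 falls in track B as its term 14, giving 32.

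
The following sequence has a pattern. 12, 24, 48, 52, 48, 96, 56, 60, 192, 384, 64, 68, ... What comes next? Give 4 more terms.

768, 1536, 72, 76

Positions follow the repeating pattern AABB; grouping by letter gives 2 tracks.
Stream A = 12, 24, 48, 96, 192, 384: geometric, ×2 each step.
Stream B = 48, 52, 56, 60, 64, 68: arithmetic, step +4.
The 13th slot belongs to stream A; its 7th term is 768.
The 14th slot belongs to stream A; its 8th term is 1536.
Position 15 falls in stream B as its term 7, giving 72.
The 16th slot belongs to stream B; its 8th term is 76.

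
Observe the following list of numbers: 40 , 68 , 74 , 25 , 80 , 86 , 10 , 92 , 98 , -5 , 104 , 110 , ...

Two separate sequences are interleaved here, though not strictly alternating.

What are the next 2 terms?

-20, 116

Positions follow the repeating pattern ABB; grouping by letter gives 2 tracks.
Track A is 40, 25, 10, -5, which is arithmetic with common difference −15.
Track B is 68, 74, 80, 86, 92, 98, 104, 110, which is linear: a_n = 62 + 6·n.
The 13th slot belongs to track A; its 5th term is -20.
The 14th slot belongs to track B; its 9th term is 116.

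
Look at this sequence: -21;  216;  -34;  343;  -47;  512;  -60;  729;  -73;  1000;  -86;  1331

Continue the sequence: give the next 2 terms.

-99, 1728

Taking every 2nd term gives 2 separate tracks.
Track A: -21, -34, -47, -60, -73, -86 — arithmetic with common difference −13.
Track B: 216, 343, 512, 729, 1000, 1331 — perfect cubes starting at 6³.
The 13th slot belongs to track A; its 7th term is -99.
Position 14 → track B, term 7 = 1728.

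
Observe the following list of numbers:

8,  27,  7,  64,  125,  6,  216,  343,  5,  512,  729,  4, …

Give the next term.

1000

The slot pattern repeats as AAB (period 3), so there are 2 interleaved tracks.
Track A = 8, 27, 64, 125, 216, 343, 512, 729: perfect cubes starting at 2³.
Track B = 7, 6, 5, 4: subtracting 1 each time.
Position 13 falls in track A as its term 9, giving 1000.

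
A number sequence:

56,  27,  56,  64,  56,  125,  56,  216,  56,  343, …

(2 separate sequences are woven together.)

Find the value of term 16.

The terms cycle through 2 interleaved subsequences.
Track A: 56, 56, 56, 56, 56 (the constant sequence 56).
Track B: 27, 64, 125, 216, 343 (the cubes 3³, 4³, 5³, …).
Position 16 → track B, term 8 = 1000.

1000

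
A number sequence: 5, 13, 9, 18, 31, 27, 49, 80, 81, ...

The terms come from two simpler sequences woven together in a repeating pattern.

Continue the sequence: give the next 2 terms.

129, 209

Positions follow the repeating pattern AAB; grouping by letter gives 2 tracks.
Track A is 5, 13, 18, 31, 49, 80, which is a Fibonacci-like recurrence a_n = a_{n-1} + a_{n-2}.
Track B is 9, 27, 81, which is powers of 3.
Term 10 comes from track A (its 7th entry): 129.
Position 11 → track A, term 8 = 209.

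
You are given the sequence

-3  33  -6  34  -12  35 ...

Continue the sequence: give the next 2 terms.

-24, 36

Split by position mod 2 into 2 tracks.
Track A: -3, -6, -12 — a geometric progression (common ratio 2).
Track B: 33, 34, 35 — linear: a_n = 32 + n.
Position 7 falls in track A as its term 4, giving -24.
Position 8 → track B, term 4 = 36.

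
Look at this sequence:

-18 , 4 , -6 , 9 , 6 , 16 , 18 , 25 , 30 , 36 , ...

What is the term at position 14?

64

Taking every 2nd term gives 2 separate tracks.
Stream A: -18, -6, 6, 18, 30 (arithmetic, step +12).
Stream B: 4, 9, 16, 25, 36 (perfect squares starting at 2²).
Position 14 → stream B, term 7 = 64.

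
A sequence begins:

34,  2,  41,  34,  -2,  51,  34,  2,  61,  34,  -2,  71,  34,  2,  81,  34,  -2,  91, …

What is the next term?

34

Taking every 3rd term gives 3 separate tracks.
Stream A: 34, 34, 34, 34, 34, 34. Always 34.
Stream B: 2, -2, 2, -2, 2, -2. The oscillation 2·(−1)^(n+1).
Stream C: 41, 51, 61, 71, 81, 91. Linear: a_n = 31 + 10·n.
Term 19 comes from stream A (its 7th entry): 34.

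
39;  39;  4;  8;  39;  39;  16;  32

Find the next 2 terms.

Reading positions in blocks of 4 reveals the pattern AABB — 2 tracks woven together.
Track A: 39, 39, 39, 39 (always 39).
Track B: 4, 8, 16, 32 (a geometric progression (common ratio 2)).
Position 9 → track A, term 5 = 39.
Position 10 → track A, term 6 = 39.

39, 39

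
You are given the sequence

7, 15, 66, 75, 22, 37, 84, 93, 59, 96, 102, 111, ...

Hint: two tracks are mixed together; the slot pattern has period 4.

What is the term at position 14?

The slot pattern repeats as AABB (period 4), so there are 2 interleaved tracks.
Stream A: 7, 15, 22, 37, 59, 96 (Fibonacci-style (each term is the sum of the two before it)).
Stream B: 66, 75, 84, 93, 102, 111 (arithmetic, step +9).
Position 14 → stream A, term 8 = 251.

251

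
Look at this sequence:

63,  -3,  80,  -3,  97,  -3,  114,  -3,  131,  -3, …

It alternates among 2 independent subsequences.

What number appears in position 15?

The terms cycle through 2 interleaved subsequences.
Track A is 63, 80, 97, 114, 131, which is arithmetic with common difference +17.
Track B is -3, -3, -3, -3, -3, which is always -3.
Position 15 → track A, term 8 = 182.

182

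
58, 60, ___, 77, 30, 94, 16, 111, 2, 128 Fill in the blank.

Positions 1, 3, 5, … form one subsequence and positions 2, 4, 6, … form another.
Subsequence A = 58, ?, 30, 16, 2: arithmetic, step −14.
Subsequence B = 60, 77, 94, 111, 128: arithmetic with common difference +17.
Subsequence A's pattern makes the blank 44.

44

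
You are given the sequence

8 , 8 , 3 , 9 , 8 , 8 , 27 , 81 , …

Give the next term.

Reading positions in blocks of 4 reveals the pattern AABB — 2 tracks woven together.
Stream A = 8, 8, 8, 8: constant 8.
Stream B = 3, 9, 27, 81: powers 3^1, 3^2, 3^3, ….
The 9th slot belongs to stream A; its 5th term is 8.

8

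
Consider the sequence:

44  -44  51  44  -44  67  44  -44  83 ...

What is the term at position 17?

Positions follow the repeating pattern AAB; grouping by letter gives 2 tracks.
Track A: 44, -44, 44, -44, 44, -44 (the oscillation 44·(−1)^(n+1)).
Track B: 51, 67, 83 (adding 16 each time).
Position 17 falls in track A as its term 12, giving -44.

-44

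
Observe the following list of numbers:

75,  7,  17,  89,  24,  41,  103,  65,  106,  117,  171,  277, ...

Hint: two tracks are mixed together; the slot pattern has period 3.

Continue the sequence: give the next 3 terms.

131, 448, 725

The slot pattern repeats as ABB (period 3), so there are 2 interleaved tracks.
Track A is 75, 89, 103, 117, which is arithmetic with common difference +14.
Track B is 7, 17, 24, 41, 65, 106, 171, 277, which is a Fibonacci-like recurrence a_n = a_{n-1} + a_{n-2}.
Position 13 falls in track A as its term 5, giving 131.
The 14th slot belongs to track B; its 9th term is 448.
The 15th slot belongs to track B; its 10th term is 725.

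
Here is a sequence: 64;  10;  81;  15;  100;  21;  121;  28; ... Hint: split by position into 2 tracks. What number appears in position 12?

Taking every 2nd term gives 2 separate tracks.
Track A: 64, 81, 100, 121. Consecutive squares n² from n = 8.
Track B: 10, 15, 21, 28. The triangular numbers T_4, T_5, ….
Term 12 comes from track B (its 6th entry): 45.

45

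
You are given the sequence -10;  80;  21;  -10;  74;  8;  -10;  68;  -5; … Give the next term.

Taking every 3rd term gives 3 separate tracks.
Track A is -10, -10, -10, which is always -10.
Track B is 80, 74, 68, which is subtracting 6 each time.
Track C is 21, 8, -5, which is subtracting 13 each time.
The 10th slot belongs to track A; its 4th term is -10.

-10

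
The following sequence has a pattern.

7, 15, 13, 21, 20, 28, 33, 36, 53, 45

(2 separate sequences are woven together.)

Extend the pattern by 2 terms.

86, 55

Split by position mod 2 into 2 tracks.
Track A: 7, 13, 20, 33, 53 (a Fibonacci-like recurrence a_n = a_{n-1} + a_{n-2}).
Track B: 15, 21, 28, 36, 45 (triangular numbers starting at T_5).
Term 11 comes from track A (its 6th entry): 86.
Term 12 comes from track B (its 6th entry): 55.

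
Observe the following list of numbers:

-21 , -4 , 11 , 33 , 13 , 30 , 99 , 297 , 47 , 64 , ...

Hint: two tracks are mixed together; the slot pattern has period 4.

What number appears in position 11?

891

Reading positions in blocks of 4 reveals the pattern AABB — 2 tracks woven together.
Track A: -21, -4, 13, 30, 47, 64. Linear: a_n = -38 + 17·n.
Track B: 11, 33, 99, 297. Multiplying by 3 each time.
Term 11 comes from track B (its 5th entry): 891.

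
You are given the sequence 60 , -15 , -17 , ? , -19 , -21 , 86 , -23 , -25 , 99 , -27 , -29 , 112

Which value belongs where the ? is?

The slot pattern repeats as ABB (period 3), so there are 2 interleaved tracks.
Track A is 60, ?, 86, 99, 112, which is adding 13 each time.
Track B is -15, -17, -19, -21, -23, -25, -27, -29, which is linear: a_n = -13 − 2·n.
Track A's pattern makes the blank 73.

73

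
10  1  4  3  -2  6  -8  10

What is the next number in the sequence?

-14

Split by position mod 2 into 2 tracks.
Track A: 10, 4, -2, -8. Subtracting 6 each time.
Track B: 1, 3, 6, 10. Triangular numbers n(n+1)/2 for n = 1, 2, ….
Term 9 comes from track A (its 5th entry): -14.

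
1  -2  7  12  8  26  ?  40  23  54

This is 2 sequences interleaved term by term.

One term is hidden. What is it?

15

Positions 1, 3, 5, … form one subsequence and positions 2, 4, 6, … form another.
Stream A: 1, 7, 8, ?, 23. A Fibonacci-like recurrence a_n = a_{n-1} + a_{n-2}.
Stream B: -2, 12, 26, 40, 54. Linear: a_n = -16 + 14·n.
So the missing entry in stream A is 15.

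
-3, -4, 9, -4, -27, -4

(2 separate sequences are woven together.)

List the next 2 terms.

81, -4

Positions 1, 3, 5, … form one subsequence and positions 2, 4, 6, … form another.
Track A: -3, 9, -27 — multiplying by -3 each time.
Track B: -4, -4, -4 — the constant sequence -4.
Position 7 falls in track A as its term 4, giving 81.
Position 8 falls in track B as its term 4, giving -4.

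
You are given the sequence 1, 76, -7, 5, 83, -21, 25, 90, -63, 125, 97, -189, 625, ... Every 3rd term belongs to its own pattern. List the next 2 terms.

Read the sequence 3 terms at a time; column i is its own pattern.
Track A = 1, 5, 25, 125, 625: successive powers of 5.
Track B = 76, 83, 90, 97: adding 7 each time.
Track C = -7, -21, -63, -189: a geometric progression (common ratio 3).
Term 14 comes from track B (its 5th entry): 104.
Position 15 → track C, term 5 = -567.

104, -567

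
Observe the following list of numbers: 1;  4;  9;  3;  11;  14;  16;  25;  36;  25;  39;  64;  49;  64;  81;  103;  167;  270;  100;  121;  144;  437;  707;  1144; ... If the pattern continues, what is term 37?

Reading positions in blocks of 6 reveals the pattern AAABBB — 2 tracks woven together.
Track A is 1, 4, 9, 16, 25, 36, 49, 64, 81, 100, 121, 144, which is the squares 1², 2², 3², ….
Track B is 3, 11, 14, 25, 39, 64, 103, 167, 270, 437, 707, 1144, which is a Fibonacci-like recurrence a_n = a_{n-1} + a_{n-2}.
Position 37 → track A, term 19 = 361.

361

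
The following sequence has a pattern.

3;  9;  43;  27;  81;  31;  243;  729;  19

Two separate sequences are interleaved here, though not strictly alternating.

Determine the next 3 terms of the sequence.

2187, 6561, 7

The slot pattern repeats as AAB (period 3), so there are 2 interleaved tracks.
Track A = 3, 9, 27, 81, 243, 729: successive powers of 3.
Track B = 43, 31, 19: linear: a_n = 55 − 12·n.
The 10th slot belongs to track A; its 7th term is 2187.
Position 11 falls in track A as its term 8, giving 6561.
Position 12 falls in track B as its term 4, giving 7.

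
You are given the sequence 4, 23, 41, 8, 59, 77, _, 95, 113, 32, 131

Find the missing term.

Reading positions in blocks of 3 reveals the pattern ABB — 2 tracks woven together.
Track A: 4, 8, ?, 32. Powers 2^2, 2^3, 2^4, ….
Track B: 23, 41, 59, 77, 95, 113, 131. Arithmetic, step +18.
Track A's pattern makes the blank 16.

16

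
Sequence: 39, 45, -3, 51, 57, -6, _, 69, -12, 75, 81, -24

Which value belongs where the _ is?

The slot pattern repeats as AAB (period 3), so there are 2 interleaved tracks.
Stream A is 39, 45, 51, 57, ?, 69, 75, 81, which is arithmetic with common difference +6.
Stream B is -3, -6, -12, -24, which is a geometric progression (common ratio 2).
The gap is stream A's term 5; the rule gives 63.

63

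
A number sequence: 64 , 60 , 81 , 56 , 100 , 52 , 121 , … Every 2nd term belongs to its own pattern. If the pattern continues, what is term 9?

144

The terms cycle through 2 interleaved subsequences.
Track A is 64, 81, 100, 121, which is consecutive squares n² from n = 8.
Track B is 60, 56, 52, which is linear: a_n = 64 − 4·n.
Position 9 → track A, term 5 = 144.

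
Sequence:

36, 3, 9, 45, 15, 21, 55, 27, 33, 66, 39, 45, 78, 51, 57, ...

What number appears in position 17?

Positions follow the repeating pattern ABB; grouping by letter gives 2 tracks.
Track A is 36, 45, 55, 66, 78, which is the triangular numbers T_8, T_9, ….
Track B is 3, 9, 15, 21, 27, 33, 39, 45, 51, 57, which is linear: a_n = -3 + 6·n.
The 17th slot belongs to track B; its 11th term is 63.

63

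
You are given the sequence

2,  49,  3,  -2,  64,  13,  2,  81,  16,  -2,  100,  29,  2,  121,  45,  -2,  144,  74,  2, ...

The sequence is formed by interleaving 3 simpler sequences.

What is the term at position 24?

193

Split by position mod 3 into 3 tracks.
Stream A is 2, -2, 2, -2, 2, -2, 2, which is oscillating between 2 and -2.
Stream B is 49, 64, 81, 100, 121, 144, which is perfect squares starting at 7².
Stream C is 3, 13, 16, 29, 45, 74, which is each term equals the sum of the previous two.
Position 24 falls in stream C as its term 8, giving 193.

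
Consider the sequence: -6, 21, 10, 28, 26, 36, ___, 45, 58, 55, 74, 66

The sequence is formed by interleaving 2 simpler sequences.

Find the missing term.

The terms cycle through 2 interleaved subsequences.
Stream A: -6, 10, 26, ?, 58, 74 (arithmetic with common difference +16).
Stream B: 21, 28, 36, 45, 55, 66 (triangular numbers starting at T_6).
Filling stream A at index 4 by its rule yields 42.

42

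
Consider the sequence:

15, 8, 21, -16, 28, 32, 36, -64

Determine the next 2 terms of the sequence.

Odd-indexed and even-indexed terms follow separate rules.
Stream A: 15, 21, 28, 36 — triangular numbers n(n+1)/2 for n = 5, 6, ….
Stream B: 8, -16, 32, -64 — geometric, ×-2 each step.
Position 9 falls in stream A as its term 5, giving 45.
Term 10 comes from stream B (its 5th entry): 128.

45, 128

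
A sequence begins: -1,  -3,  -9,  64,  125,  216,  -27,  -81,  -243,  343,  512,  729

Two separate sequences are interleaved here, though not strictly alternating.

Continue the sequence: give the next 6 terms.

-729, -2187, -6561, 1000, 1331, 1728

The slot pattern repeats as AAABBB (period 6), so there are 2 interleaved tracks.
Subsequence A: -1, -3, -9, -27, -81, -243 — multiplying by 3 each time.
Subsequence B: 64, 125, 216, 343, 512, 729 — the cubes 4³, 5³, 6³, ….
Position 13 → subsequence A, term 7 = -729.
Term 14 comes from subsequence A (its 8th entry): -2187.
The 15th slot belongs to subsequence A; its 9th term is -6561.
Position 16 → subsequence B, term 7 = 1000.
The 17th slot belongs to subsequence B; its 8th term is 1331.
Term 18 comes from subsequence B (its 9th entry): 1728.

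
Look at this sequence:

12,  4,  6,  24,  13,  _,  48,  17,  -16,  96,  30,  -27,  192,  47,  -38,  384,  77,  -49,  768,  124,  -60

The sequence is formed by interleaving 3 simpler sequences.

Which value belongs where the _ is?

Read the sequence 3 terms at a time; column i is its own pattern.
Track A: 12, 24, 48, 96, 192, 384, 768 (geometric with ratio 2).
Track B: 4, 13, 17, 30, 47, 77, 124 (each term equals the sum of the previous two).
Track C: 6, ?, -16, -27, -38, -49, -60 (arithmetic, step −11).
The gap is track C's term 2; the rule gives -5.

-5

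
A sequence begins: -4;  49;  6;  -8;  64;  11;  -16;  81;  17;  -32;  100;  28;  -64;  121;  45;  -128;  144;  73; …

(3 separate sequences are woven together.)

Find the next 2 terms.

Taking every 3rd term gives 3 separate tracks.
Track A: -4, -8, -16, -32, -64, -128. Geometric, ×2 each step.
Track B: 49, 64, 81, 100, 121, 144. The squares 7², 8², 9², ….
Track C: 6, 11, 17, 28, 45, 73. A Fibonacci-like recurrence a_n = a_{n-1} + a_{n-2}.
The 19th slot belongs to track A; its 7th term is -256.
Position 20 falls in track B as its term 7, giving 169.

-256, 169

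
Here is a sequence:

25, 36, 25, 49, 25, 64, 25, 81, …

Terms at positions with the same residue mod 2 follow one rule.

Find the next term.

25

Positions 1, 3, 5, … form one subsequence and positions 2, 4, 6, … form another.
Track A: 25, 25, 25, 25 (always 25).
Track B: 36, 49, 64, 81 (the squares 6², 7², 8², …).
The 9th slot belongs to track A; its 5th term is 25.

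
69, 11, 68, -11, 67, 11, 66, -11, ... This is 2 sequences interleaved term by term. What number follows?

65

Positions 1, 3, 5, … form one subsequence and positions 2, 4, 6, … form another.
Track A = 69, 68, 67, 66: linear: a_n = 70 − n.
Track B = 11, -11, 11, -11: the oscillation 11·(−1)^(n+1).
The 9th slot belongs to track A; its 5th term is 65.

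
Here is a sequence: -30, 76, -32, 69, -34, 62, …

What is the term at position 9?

-38

Split by position mod 2 into 2 tracks.
Track A is -30, -32, -34, which is arithmetic with common difference −2.
Track B is 76, 69, 62, which is arithmetic with common difference −7.
Position 9 falls in track A as its term 5, giving -38.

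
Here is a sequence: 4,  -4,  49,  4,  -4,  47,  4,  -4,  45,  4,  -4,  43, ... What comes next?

Positions follow the repeating pattern AAB; grouping by letter gives 2 tracks.
Track A: 4, -4, 4, -4, 4, -4, 4, -4. Oscillating between 4 and -4.
Track B: 49, 47, 45, 43. Arithmetic, step −2.
Position 13 → track A, term 9 = 4.

4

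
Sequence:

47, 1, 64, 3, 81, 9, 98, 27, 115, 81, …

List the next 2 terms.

132, 243

Positions 1, 3, 5, … form one subsequence and positions 2, 4, 6, … form another.
Track A = 47, 64, 81, 98, 115: arithmetic with common difference +17.
Track B = 1, 3, 9, 27, 81: successive powers of 3.
Position 11 → track A, term 6 = 132.
The 12th slot belongs to track B; its 6th term is 243.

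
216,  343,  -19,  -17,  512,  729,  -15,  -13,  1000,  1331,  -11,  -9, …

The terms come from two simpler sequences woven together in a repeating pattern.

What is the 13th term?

The slot pattern repeats as AABB (period 4), so there are 2 interleaved tracks.
Track A: 216, 343, 512, 729, 1000, 1331. Consecutive cubes n³ from n = 6.
Track B: -19, -17, -15, -13, -11, -9. Adding 2 each time.
Position 13 falls in track A as its term 7, giving 1728.

1728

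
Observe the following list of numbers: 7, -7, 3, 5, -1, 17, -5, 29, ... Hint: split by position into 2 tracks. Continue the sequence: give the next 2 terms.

-9, 41

Odd-indexed and even-indexed terms follow separate rules.
Track A: 7, 3, -1, -5 — subtracting 4 each time.
Track B: -7, 5, 17, 29 — arithmetic with common difference +12.
Position 9 falls in track A as its term 5, giving -9.
Term 10 comes from track B (its 5th entry): 41.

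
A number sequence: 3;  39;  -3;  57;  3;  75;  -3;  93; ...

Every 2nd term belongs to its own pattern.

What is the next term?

Split by position mod 2 into 2 tracks.
Stream A = 3, -3, 3, -3: the oscillation 3·(−1)^(n+1).
Stream B = 39, 57, 75, 93: linear: a_n = 21 + 18·n.
Position 9 falls in stream A as its term 5, giving 3.

3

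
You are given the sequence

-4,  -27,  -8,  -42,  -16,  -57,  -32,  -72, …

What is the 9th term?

-64

Taking every 2nd term gives 2 separate tracks.
Track A = -4, -8, -16, -32: multiplying by 2 each time.
Track B = -27, -42, -57, -72: subtracting 15 each time.
Position 9 → track A, term 5 = -64.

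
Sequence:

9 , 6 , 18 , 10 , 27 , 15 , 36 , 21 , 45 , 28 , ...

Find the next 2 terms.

The terms cycle through 2 interleaved subsequences.
Stream A is 9, 18, 27, 36, 45, which is adding 9 each time.
Stream B is 6, 10, 15, 21, 28, which is triangular numbers starting at T_3.
The 11th slot belongs to stream A; its 6th term is 54.
Term 12 comes from stream B (its 6th entry): 36.

54, 36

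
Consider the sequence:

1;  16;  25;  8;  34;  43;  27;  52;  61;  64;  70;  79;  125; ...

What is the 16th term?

Positions follow the repeating pattern ABB; grouping by letter gives 2 tracks.
Track A = 1, 8, 27, 64, 125: consecutive cubes n³ from n = 1.
Track B = 16, 25, 34, 43, 52, 61, 70, 79: linear: a_n = 7 + 9·n.
Position 16 falls in track A as its term 6, giving 216.

216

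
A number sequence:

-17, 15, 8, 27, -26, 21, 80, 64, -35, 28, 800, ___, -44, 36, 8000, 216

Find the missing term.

125

Split by position mod 4: positions 1, 5, 9, … form one track, and each other residue class forms its own.
Track A = -17, -26, -35, -44: subtracting 9 each time.
Track B = 15, 21, 28, 36: triangular numbers n(n+1)/2 for n = 5, 6, ….
Track C = 8, 80, 800, 8000: multiplying by 10 each time.
Track D = 27, 64, ?, 216: the cubes 3³, 4³, 5³, ….
Filling track D at index 3 by its rule yields 125.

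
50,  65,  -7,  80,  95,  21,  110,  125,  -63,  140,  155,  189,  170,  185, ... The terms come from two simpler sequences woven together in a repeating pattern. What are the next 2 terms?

-567, 200

Reading positions in blocks of 3 reveals the pattern AAB — 2 tracks woven together.
Track A is 50, 65, 80, 95, 110, 125, 140, 155, 170, 185, which is linear: a_n = 35 + 15·n.
Track B is -7, 21, -63, 189, which is geometric, ×-3 each step.
Term 15 comes from track B (its 5th entry): -567.
Position 16 falls in track A as its term 11, giving 200.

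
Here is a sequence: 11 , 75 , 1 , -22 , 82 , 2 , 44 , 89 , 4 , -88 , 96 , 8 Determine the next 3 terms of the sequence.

176, 103, 16

Read the sequence 3 terms at a time; column i is its own pattern.
Track A: 11, -22, 44, -88 — geometric with ratio -2.
Track B: 75, 82, 89, 96 — linear: a_n = 68 + 7·n.
Track C: 1, 2, 4, 8 — successive powers of 2.
Position 13 → track A, term 5 = 176.
The 14th slot belongs to track B; its 5th term is 103.
Term 15 comes from track C (its 5th entry): 16.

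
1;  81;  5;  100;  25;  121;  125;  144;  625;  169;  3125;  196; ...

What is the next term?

Positions 1, 3, 5, … form one subsequence and positions 2, 4, 6, … form another.
Track A = 1, 5, 25, 125, 625, 3125: powers of 5.
Track B = 81, 100, 121, 144, 169, 196: perfect squares starting at 9².
Position 13 → track A, term 7 = 15625.

15625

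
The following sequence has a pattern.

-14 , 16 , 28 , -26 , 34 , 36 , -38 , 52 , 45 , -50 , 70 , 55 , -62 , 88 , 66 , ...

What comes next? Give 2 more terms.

Split by position mod 3: positions 1, 4, 7, … form one track, and each other residue class forms its own.
Track A is -14, -26, -38, -50, -62, which is linear: a_n = -2 − 12·n.
Track B is 16, 34, 52, 70, 88, which is arithmetic, step +18.
Track C is 28, 36, 45, 55, 66, which is the triangular numbers T_7, T_8, ….
Position 16 → track A, term 6 = -74.
Term 17 comes from track B (its 6th entry): 106.

-74, 106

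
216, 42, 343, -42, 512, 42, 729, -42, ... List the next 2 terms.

1000, 42

Split by position mod 2 into 2 tracks.
Track A is 216, 343, 512, 729, which is perfect cubes starting at 6³.
Track B is 42, -42, 42, -42, which is the oscillation 42·(−1)^(n+1).
Position 9 → track A, term 5 = 1000.
Position 10 falls in track B as its term 5, giving 42.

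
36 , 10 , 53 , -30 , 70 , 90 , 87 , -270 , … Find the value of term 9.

104

Split by position mod 2 into 2 tracks.
Track A: 36, 53, 70, 87 (arithmetic with common difference +17).
Track B: 10, -30, 90, -270 (geometric, ×-3 each step).
Term 9 comes from track A (its 5th entry): 104.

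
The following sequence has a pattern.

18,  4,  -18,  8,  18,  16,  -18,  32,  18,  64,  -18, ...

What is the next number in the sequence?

128

Taking every 2nd term gives 2 separate tracks.
Track A: 18, -18, 18, -18, 18, -18. Oscillating between 18 and -18.
Track B: 4, 8, 16, 32, 64. Geometric with ratio 2.
The 12th slot belongs to track B; its 6th term is 128.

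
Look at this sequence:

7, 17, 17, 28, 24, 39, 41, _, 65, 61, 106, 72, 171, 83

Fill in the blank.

The terms cycle through 2 interleaved subsequences.
Track A is 7, 17, 24, 41, 65, 106, 171, which is a Fibonacci-like recurrence a_n = a_{n-1} + a_{n-2}.
Track B is 17, 28, 39, ?, 61, 72, 83, which is adding 11 each time.
So the missing entry in track B is 50.

50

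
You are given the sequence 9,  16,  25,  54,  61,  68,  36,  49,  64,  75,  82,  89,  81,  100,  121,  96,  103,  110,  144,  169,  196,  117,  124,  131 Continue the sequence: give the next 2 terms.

225, 256

The slot pattern repeats as AAABBB (period 6), so there are 2 interleaved tracks.
Track A: 9, 16, 25, 36, 49, 64, 81, 100, 121, 144, 169, 196 (perfect squares starting at 3²).
Track B: 54, 61, 68, 75, 82, 89, 96, 103, 110, 117, 124, 131 (adding 7 each time).
Position 25 falls in track A as its term 13, giving 225.
Position 26 falls in track A as its term 14, giving 256.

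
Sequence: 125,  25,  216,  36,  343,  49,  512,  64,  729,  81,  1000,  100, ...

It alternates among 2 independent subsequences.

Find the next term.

1331

The terms cycle through 2 interleaved subsequences.
Track A is 125, 216, 343, 512, 729, 1000, which is consecutive cubes n³ from n = 5.
Track B is 25, 36, 49, 64, 81, 100, which is the squares 5², 6², 7², ….
Term 13 comes from track A (its 7th entry): 1331.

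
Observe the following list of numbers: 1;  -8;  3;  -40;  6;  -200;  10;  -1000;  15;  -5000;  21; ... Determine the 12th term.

-25000

Split by position mod 2 into 2 tracks.
Track A: 1, 3, 6, 10, 15, 21 (triangular numbers n(n+1)/2 for n = 1, 2, …).
Track B: -8, -40, -200, -1000, -5000 (multiplying by 5 each time).
Term 12 comes from track B (its 6th entry): -25000.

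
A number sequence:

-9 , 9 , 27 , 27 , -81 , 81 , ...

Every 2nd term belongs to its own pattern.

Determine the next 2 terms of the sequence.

Odd-indexed and even-indexed terms follow separate rules.
Stream A: -9, 27, -81 (multiplying by -3 each time).
Stream B: 9, 27, 81 (successive powers of 3).
The 7th slot belongs to stream A; its 4th term is 243.
Position 8 falls in stream B as its term 4, giving 243.

243, 243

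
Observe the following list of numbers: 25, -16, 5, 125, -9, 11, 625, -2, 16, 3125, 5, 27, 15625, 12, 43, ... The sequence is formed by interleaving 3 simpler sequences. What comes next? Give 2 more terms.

78125, 19

Split by position mod 3: positions 1, 4, 7, … form one track, and each other residue class forms its own.
Track A is 25, 125, 625, 3125, 15625, which is powers 5^2, 5^3, 5^4, ….
Track B is -16, -9, -2, 5, 12, which is adding 7 each time.
Track C is 5, 11, 16, 27, 43, which is Fibonacci-style (each term is the sum of the two before it).
The 16th slot belongs to track A; its 6th term is 78125.
Term 17 comes from track B (its 6th entry): 19.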